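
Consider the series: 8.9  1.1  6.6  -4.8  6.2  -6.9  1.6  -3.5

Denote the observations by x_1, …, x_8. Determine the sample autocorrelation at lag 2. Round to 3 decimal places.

0.664

Mean x̄ = (8.9 + 1.1 + 6.6 − 4.8 + 6.2 − 6.9 + 1.6 − 3.5)/8 = 1.1500
Σ(x_t−x̄)(x_{t+2}−x̄) = (42.2375) + (0.2975) + (27.5225) + (47.8975) + (2.2725) + (37.4325) = 157.6600
Denominator Σ(x_t−x̄)² = 237.3000
r_2 = 157.6600 / 237.3000 = 0.664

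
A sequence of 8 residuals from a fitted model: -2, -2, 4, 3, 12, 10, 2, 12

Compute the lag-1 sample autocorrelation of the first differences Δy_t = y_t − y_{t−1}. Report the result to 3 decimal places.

-0.422

First differences Δy: 0, 6, -1, 9, -2, -8, 10
Mean of differences = 2.0000
Numerator Σ(Δy_t−Δȳ)(Δy_{t+1}−Δȳ) = -109.0000
Denominator Σ(Δy_t−Δȳ)² = 258.0000
r_1(Δy) = -109.0000 / 258.0000 = -0.422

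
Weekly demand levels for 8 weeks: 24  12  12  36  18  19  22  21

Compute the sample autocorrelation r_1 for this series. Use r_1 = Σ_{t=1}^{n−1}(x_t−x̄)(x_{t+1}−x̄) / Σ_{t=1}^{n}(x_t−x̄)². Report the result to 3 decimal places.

-0.308

Mean x̄ = (24 + 12 + 12 + 36 + 18 + 19 + 22 + 21)/8 = 20.5000
Numerator Σ_{t=1}^{7}(x_t−x̄)(x_{t+1}−x̄) = -125.7500
Denominator Σ(x_t−x̄)² = 408.0000
r_1 = -125.7500 / 408.0000 = -0.308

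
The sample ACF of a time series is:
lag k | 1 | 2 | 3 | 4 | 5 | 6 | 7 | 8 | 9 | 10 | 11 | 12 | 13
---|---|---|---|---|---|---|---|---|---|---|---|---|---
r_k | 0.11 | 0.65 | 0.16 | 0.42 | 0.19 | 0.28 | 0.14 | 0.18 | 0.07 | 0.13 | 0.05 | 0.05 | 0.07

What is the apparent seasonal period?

2

The largest autocorrelation is r_2 = 0.65, with weaker echoes at lags 4 (0.42) and 6 (0.28); the remaining lags stay at or below 0.19.
The dominant spike at lag 2 indicates a seasonal period of 2.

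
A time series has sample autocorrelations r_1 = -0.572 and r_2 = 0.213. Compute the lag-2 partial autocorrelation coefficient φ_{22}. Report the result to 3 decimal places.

φ_{22} = (r_2 − r_1²) / (1 − r_1²)
r_1² = (-0.572)² = 0.327184
Numerator = 0.213 − 0.3272 = -0.1142; denominator = 1 − 0.3272 = 0.6728
φ_{22} = -0.1142 / 0.6728 = -0.170

-0.170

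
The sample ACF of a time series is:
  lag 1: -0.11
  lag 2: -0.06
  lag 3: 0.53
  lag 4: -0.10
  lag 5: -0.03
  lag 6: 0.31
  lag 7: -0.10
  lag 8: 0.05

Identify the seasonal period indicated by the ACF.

3

The largest autocorrelation is r_3 = 0.53, with a weaker echo at lag 6 (0.31); the remaining lags stay at or below 0.05.
The dominant spike at lag 3 indicates a seasonal period of 3.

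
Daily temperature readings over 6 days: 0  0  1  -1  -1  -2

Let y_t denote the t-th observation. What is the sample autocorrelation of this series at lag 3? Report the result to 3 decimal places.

Mean ȳ = (0 + 0 + 1 − 1 − 1 − 2)/6 = -0.5000
Deviations from mean: 0.5000, 0.5000, 1.5000, -0.5000, -0.5000, -1.5000
Numerator Σ_{t=1}^{3}(y_t−ȳ)(y_{t+3}−ȳ) = -2.7500
Denominator Σ(y_t−ȳ)² = 5.5000
r_3 = -2.7500 / 5.5000 = -0.500

-0.500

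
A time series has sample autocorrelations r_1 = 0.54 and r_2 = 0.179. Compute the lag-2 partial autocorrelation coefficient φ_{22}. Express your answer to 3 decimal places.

φ_{22} = (r_2 − r_1²) / (1 − r_1²)
r_1² = (0.54)² = 0.2916
Numerator = 0.179 − 0.2916 = -0.1126; denominator = 1 − 0.2916 = 0.7084
φ_{22} = -0.1126 / 0.7084 = -0.159

-0.159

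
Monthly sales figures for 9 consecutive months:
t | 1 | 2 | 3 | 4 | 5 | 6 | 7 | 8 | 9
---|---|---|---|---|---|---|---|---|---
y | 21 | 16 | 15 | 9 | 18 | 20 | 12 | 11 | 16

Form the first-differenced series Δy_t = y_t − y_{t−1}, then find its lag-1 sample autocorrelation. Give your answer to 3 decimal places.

First differences Δy: -5, -1, -6, 9, 2, -8, -1, 5
Mean of differences = -0.6250
Numerator Σ(Δy_t−Δȳ)(Δy_{t+1}−Δȳ) = -41.5156
Denominator Σ(Δy_t−Δȳ)² = 233.8750
r_1(Δy) = -41.5156 / 233.8750 = -0.178

-0.178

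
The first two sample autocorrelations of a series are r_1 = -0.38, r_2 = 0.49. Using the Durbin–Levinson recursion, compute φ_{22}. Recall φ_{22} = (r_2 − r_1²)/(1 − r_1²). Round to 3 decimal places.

0.404

φ_{22} = (r_2 − r_1²) / (1 − r_1²)
r_1² = (-0.38)² = 0.1444
Numerator = 0.49 − 0.1444 = 0.3456; denominator = 1 − 0.1444 = 0.8556
φ_{22} = 0.3456 / 0.8556 = 0.404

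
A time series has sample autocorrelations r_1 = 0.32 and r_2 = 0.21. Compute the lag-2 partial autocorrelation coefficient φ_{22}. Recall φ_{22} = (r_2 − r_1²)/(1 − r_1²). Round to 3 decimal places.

φ_{22} = (r_2 − r_1²) / (1 − r_1²)
r_1² = (0.32)² = 0.1024
Numerator = 0.21 − 0.1024 = 0.1076; denominator = 1 − 0.1024 = 0.8976
φ_{22} = 0.1076 / 0.8976 = 0.120

0.120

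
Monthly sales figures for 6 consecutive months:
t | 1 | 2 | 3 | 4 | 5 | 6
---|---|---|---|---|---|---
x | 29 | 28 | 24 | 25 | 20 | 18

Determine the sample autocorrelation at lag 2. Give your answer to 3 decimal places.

Mean x̄ = (29 + 28 + 24 + 25 + 20 + 18)/6 = 24.0000
Σ(x_t−x̄)(x_{t+2}−x̄) = (0.0000) + (4.0000) + (0.0000) + (-6.0000) = -2.0000
Denominator Σ(x_t−x̄)² = 94.0000
r_2 = -2.0000 / 94.0000 = -0.021

-0.021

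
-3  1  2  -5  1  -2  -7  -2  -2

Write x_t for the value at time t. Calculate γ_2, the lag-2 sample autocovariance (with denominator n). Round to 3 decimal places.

Mean x̄ = (-3 + 1 + 2 − 5 + 1 − 2 − 7 − 2 − 2)/9 = -1.8889
Σ_{t=1}^{7}(x_t−x̄)(x_{t+2}−x̄) = -15.9136
γ_2 = -15.9136 / 9 = -1.768

-1.768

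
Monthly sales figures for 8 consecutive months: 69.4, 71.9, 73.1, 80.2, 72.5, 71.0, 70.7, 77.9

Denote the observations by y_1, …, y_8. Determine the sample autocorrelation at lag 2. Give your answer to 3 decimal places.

Mean ȳ = (69.4 + 71.9 + 73.1 + 80.2 + 72.5 + 71.0 + 70.7 + 77.9)/8 = 73.3375
Deviations from mean: -3.9375, -1.4375, -0.2375, 6.8625, -0.8375, -2.3375, -2.6375, 4.5625
Σ(y_t−ȳ)(y_{t+2}−ȳ) = (0.9352) + (-9.8648) + (0.1989) + (-16.0411) + (2.2089) + (-10.6648) = -33.2278
Denominator Σ(y_t−ȳ)² = 98.6588
r_2 = -33.2278 / 98.6588 = -0.337

-0.337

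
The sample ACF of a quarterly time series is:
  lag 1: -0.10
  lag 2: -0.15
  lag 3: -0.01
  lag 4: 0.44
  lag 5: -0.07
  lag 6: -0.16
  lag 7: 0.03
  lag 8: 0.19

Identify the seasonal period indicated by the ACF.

The largest autocorrelation is r_4 = 0.44, with a weaker echo at lag 8 (0.19); the remaining lags stay at or below 0.03.
The dominant spike at lag 4 indicates a seasonal period of 4.

4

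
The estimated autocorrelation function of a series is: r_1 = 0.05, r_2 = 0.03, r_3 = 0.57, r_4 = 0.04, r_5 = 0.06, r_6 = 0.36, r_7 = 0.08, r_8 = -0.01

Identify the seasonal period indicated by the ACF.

3

The largest autocorrelation is r_3 = 0.57, with a weaker echo at lag 6 (0.36); the remaining lags stay at or below 0.08.
The dominant spike at lag 3 indicates a seasonal period of 3.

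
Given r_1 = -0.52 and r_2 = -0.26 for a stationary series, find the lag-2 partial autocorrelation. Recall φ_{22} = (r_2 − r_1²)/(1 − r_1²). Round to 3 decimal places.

φ_{22} = (r_2 − r_1²) / (1 − r_1²)
r_1² = (-0.52)² = 0.2704
Numerator = -0.26 − 0.2704 = -0.5304; denominator = 1 − 0.2704 = 0.7296
φ_{22} = -0.5304 / 0.7296 = -0.727

-0.727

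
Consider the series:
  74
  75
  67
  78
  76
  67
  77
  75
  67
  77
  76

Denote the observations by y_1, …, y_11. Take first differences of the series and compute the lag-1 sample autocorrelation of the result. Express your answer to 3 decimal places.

-0.527

First differences Δy: 1, -8, 11, -2, -9, 10, -2, -8, 10, -1
Mean of differences = 0.2000
Numerator Σ(Δy_t−Δȳ)(Δy_{t+1}−Δȳ) = -284.4400
Denominator Σ(Δy_t−Δȳ)² = 539.6000
r_1(Δy) = -284.4400 / 539.6000 = -0.527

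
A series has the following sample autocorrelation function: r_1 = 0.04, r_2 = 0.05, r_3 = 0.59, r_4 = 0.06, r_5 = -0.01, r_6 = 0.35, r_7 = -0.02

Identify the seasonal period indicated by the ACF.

3

The largest autocorrelation is r_3 = 0.59, with a weaker echo at lag 6 (0.35); the remaining lags stay at or below 0.06.
The dominant spike at lag 3 indicates a seasonal period of 3.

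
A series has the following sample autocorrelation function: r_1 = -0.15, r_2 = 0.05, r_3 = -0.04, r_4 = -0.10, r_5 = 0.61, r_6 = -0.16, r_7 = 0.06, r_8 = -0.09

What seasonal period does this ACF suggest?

5

The largest autocorrelation is r_5 = 0.61; the remaining lags stay at or below 0.06.
The dominant spike at lag 5 indicates a seasonal period of 5.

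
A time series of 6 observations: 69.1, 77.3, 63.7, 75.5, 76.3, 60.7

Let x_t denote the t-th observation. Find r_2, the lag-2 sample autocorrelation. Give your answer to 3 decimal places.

-0.181

Mean x̄ = (69.1 + 77.3 + 63.7 + 75.5 + 76.3 + 60.7)/6 = 70.4333
Deviations from mean: -1.3333, 6.8667, -6.7333, 5.0667, 5.8667, -9.7333
Numerator Σ_{t=1}^{4}(x_t−x̄)(x_{t+2}−x̄) = -45.0489
Denominator Σ(x_t−x̄)² = 249.0933
r_2 = -45.0489 / 249.0933 = -0.181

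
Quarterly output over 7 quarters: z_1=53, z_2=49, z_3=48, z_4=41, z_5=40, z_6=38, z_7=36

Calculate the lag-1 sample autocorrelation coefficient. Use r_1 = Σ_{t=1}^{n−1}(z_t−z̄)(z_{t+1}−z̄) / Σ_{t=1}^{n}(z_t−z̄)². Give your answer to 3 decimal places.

0.550

Mean z̄ = (53 + 49 + 48 + 41 + 40 + 38 + 36)/7 = 43.5714
Σ(z_t−z̄)(z_{t+1}−z̄) = (51.1837) + (24.0408) + (-11.3878) + (9.1837) + (19.8980) + (42.1837) = 135.1020
Denominator Σ(z_t−z̄)² = 245.7143
r_1 = 135.1020 / 245.7143 = 0.550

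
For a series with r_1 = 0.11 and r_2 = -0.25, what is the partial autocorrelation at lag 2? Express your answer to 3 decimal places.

-0.265

φ_{22} = (r_2 − r_1²) / (1 − r_1²)
r_1² = (0.11)² = 0.0121
Numerator = -0.25 − 0.0121 = -0.2621; denominator = 1 − 0.0121 = 0.9879
φ_{22} = -0.2621 / 0.9879 = -0.265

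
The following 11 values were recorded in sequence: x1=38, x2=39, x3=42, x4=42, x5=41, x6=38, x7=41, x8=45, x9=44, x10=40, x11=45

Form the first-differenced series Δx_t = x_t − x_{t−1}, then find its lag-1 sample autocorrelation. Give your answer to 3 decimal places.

-0.148

First differences Δx: 1, 3, 0, -1, -3, 3, 4, -1, -4, 5
Mean of differences = 0.7000
Numerator Σ(Δx_t−Δx̄)(Δx_{t+1}−Δx̄) = -12.1900
Denominator Σ(Δx_t−Δx̄)² = 82.1000
r_1(Δx) = -12.1900 / 82.1000 = -0.148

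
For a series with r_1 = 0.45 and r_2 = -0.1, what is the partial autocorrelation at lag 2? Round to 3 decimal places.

-0.379

φ_{22} = (r_2 − r_1²) / (1 − r_1²)
r_1² = (0.45)² = 0.2025
Numerator = -0.1 − 0.2025 = -0.3025; denominator = 1 − 0.2025 = 0.7975
φ_{22} = -0.3025 / 0.7975 = -0.379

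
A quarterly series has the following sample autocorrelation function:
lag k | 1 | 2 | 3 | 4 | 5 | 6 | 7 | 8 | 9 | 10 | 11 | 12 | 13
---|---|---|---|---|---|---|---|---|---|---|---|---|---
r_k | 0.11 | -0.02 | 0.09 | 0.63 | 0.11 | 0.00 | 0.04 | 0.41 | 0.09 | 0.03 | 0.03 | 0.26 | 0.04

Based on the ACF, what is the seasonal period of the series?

The largest autocorrelation is r_4 = 0.63, with weaker echoes at lags 8 (0.41) and 12 (0.26); the remaining lags stay at or below 0.11.
The dominant spike at lag 4 indicates a seasonal period of 4.

4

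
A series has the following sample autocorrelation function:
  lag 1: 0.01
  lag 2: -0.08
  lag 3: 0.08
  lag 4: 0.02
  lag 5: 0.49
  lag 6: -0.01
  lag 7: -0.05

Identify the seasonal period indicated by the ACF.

The largest autocorrelation is r_5 = 0.49; the remaining lags stay at or below 0.08.
The dominant spike at lag 5 indicates a seasonal period of 5.

5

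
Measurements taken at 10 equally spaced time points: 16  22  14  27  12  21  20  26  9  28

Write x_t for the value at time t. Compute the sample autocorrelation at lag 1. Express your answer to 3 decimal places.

-0.733

Mean x̄ = (16 + 22 + 14 + 27 + 12 + 21 + 20 + 26 + 9 + 28)/10 = 19.5000
Numerator Σ_{t=1}^{9}(x_t−x̄)(x_{t+1}−x̄) = -284.7500
Denominator Σ(x_t−x̄)² = 388.5000
r_1 = -284.7500 / 388.5000 = -0.733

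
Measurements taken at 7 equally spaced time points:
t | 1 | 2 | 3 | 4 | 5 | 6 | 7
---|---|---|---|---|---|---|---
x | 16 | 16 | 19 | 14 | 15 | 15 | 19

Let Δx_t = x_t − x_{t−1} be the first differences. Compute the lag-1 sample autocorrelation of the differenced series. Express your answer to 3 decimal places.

-0.399

First differences Δx: 0, 3, -5, 1, 0, 4
Mean of differences = 0.5000
Numerator Σ(Δx_t−Δx̄)(Δx_{t+1}−Δx̄) = -19.7500
Denominator Σ(Δx_t−Δx̄)² = 49.5000
r_1(Δx) = -19.7500 / 49.5000 = -0.399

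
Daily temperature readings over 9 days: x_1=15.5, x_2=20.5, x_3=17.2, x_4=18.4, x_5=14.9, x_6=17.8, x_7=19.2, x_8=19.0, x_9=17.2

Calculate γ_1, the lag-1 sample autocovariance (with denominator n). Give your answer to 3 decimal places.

Mean x̄ = (15.5 + 20.5 + 17.2 + 18.4 + 14.9 + 17.8 + 19.2 + 19.0 + 17.2)/9 = 17.7444
Σ_{t=1}^{8}(x_t−x̄)(x_{t+1}−x̄) = -8.8398
γ_1 = -8.8398 / 9 = -0.982

-0.982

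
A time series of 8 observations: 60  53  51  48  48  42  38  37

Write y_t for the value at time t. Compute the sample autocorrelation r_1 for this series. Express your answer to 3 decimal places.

Mean ȳ = (60 + 53 + 51 + 48 + 48 + 42 + 38 + 37)/8 = 47.1250
Deviations from mean: 12.8750, 5.8750, 3.8750, 0.8750, 0.8750, -5.1250, -9.1250, -10.1250
Σ(y_t−ȳ)(y_{t+1}−ȳ) = (75.6406) + (22.7656) + (3.3906) + (0.7656) + (-4.4844) + (46.7656) + (92.3906) = 237.2344
Denominator Σ(y_t−ȳ)² = 428.8750
r_1 = 237.2344 / 428.8750 = 0.553

0.553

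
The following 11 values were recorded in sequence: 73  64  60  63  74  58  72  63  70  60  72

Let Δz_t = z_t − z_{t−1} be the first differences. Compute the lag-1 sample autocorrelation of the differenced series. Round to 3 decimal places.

First differences Δz: -9, -4, 3, 11, -16, 14, -9, 7, -10, 12
Mean of differences = -0.1000
Numerator Σ(Δz_t−Δz̄)(Δz_{t+1}−Δz̄) = -722.4100
Denominator Σ(Δz_t−Δz̄)² = 1052.9000
r_1(Δz) = -722.4100 / 1052.9000 = -0.686

-0.686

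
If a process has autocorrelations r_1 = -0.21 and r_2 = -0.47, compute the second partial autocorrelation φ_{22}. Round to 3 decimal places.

φ_{22} = (r_2 − r_1²) / (1 − r_1²)
r_1² = (-0.21)² = 0.0441
Numerator = -0.47 − 0.0441 = -0.5141; denominator = 1 − 0.0441 = 0.9559
φ_{22} = -0.5141 / 0.9559 = -0.538

-0.538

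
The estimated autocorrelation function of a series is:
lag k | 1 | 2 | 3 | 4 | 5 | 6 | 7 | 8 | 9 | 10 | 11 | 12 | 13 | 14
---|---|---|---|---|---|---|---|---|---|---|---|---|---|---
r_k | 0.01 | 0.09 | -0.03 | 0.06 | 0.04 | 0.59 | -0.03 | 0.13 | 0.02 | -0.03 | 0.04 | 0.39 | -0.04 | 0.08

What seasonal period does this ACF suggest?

The largest autocorrelation is r_6 = 0.59, with a weaker echo at lag 12 (0.39); the remaining lags stay at or below 0.13.
The dominant spike at lag 6 indicates a seasonal period of 6.

6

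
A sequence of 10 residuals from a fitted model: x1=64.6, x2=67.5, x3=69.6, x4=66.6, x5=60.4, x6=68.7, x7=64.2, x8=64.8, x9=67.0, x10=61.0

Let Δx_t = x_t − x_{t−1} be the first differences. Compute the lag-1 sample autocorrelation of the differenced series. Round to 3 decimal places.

First differences Δx: 2.9, 2.1, -3.0, -6.2, 8.3, -4.5, 0.6, 2.2, -6.0
Mean of differences = -0.4000
Numerator Σ(Δx_t−Δx̄)(Δx_{t+1}−Δx̄) = -85.3600
Denominator Σ(Δx_t−Δx̄)² = 189.1600
r_1(Δx) = -85.3600 / 189.1600 = -0.451

-0.451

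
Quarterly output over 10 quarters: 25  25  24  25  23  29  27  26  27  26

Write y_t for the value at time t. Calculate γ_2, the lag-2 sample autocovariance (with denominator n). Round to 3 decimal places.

0.322

Mean ȳ = (25 + 25 + 24 + 25 + 23 + 29 + 27 + 26 + 27 + 26)/10 = 25.7000
Σ_{t=1}^{8}(y_t−ȳ)(y_{t+2}−ȳ) = 3.2200
γ_2 = 3.2200 / 10 = 0.322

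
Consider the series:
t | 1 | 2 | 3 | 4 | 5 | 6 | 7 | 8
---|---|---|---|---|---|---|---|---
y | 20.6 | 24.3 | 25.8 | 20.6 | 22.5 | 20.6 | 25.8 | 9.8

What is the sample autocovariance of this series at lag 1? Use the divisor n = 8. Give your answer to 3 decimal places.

Mean ȳ = (20.6 + 24.3 + 25.8 + 20.6 + 22.5 + 20.6 + 25.8 + 9.8)/8 = 21.2500
Deviations: -0.6500, 3.0500, 4.5500, -0.6500, 1.2500, -0.6500, 4.5500, -11.4500
Σ_{t=1}^{7}(y_t−ȳ)(y_{t+1}−ȳ) = -47.7425
γ_1 = -47.7425 / 8 = -5.968

-5.968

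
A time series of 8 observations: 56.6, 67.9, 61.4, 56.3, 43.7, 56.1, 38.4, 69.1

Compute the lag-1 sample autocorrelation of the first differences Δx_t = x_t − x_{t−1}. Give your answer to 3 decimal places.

First differences Δx: 11.3, -6.5, -5.1, -12.6, 12.4, -17.7, 30.7
Mean of differences = 1.7857
Numerator Σ(Δx_t−Δx̄)(Δx_{t+1}−Δx̄) = -845.6602
Denominator Σ(Δx_t−Δx̄)² = 1741.9286
r_1(Δx) = -845.6602 / 1741.9286 = -0.485

-0.485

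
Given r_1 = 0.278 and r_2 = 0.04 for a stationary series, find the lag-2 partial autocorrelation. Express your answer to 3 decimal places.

-0.040

φ_{22} = (r_2 − r_1²) / (1 − r_1²)
r_1² = (0.278)² = 0.077284
Numerator = 0.04 − 0.0773 = -0.0373; denominator = 1 − 0.0773 = 0.9227
φ_{22} = -0.0373 / 0.9227 = -0.040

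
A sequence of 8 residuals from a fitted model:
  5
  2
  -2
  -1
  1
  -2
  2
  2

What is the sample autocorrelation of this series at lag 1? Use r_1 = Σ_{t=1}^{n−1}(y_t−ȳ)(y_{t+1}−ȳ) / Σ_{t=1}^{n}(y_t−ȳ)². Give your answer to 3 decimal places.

Mean ȳ = (5 + 2 − 2 − 1 + 1 − 2 + 2 + 2)/8 = 0.8750
Deviations from mean: 4.1250, 1.1250, -2.8750, -1.8750, 0.1250, -2.8750, 1.1250, 1.1250
Numerator Σ_{t=1}^{7}(y_t−ȳ)(y_{t+1}−ȳ) = 4.2344
Denominator Σ(y_t−ȳ)² = 40.8750
r_1 = 4.2344 / 40.8750 = 0.104

0.104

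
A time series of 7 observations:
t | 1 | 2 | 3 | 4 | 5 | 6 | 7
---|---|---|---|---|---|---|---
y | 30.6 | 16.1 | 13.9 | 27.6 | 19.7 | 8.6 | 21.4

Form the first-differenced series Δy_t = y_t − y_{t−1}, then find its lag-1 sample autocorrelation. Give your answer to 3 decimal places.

First differences Δy: -14.5, -2.2, 13.7, -7.9, -11.1, 12.8
Mean of differences = -1.5333
Numerator Σ(Δy_t−Δȳ)(Δy_{t+1}−Δȳ) = -174.7111
Denominator Σ(Δy_t−Δȳ)² = 738.1333
r_1(Δy) = -174.7111 / 738.1333 = -0.237

-0.237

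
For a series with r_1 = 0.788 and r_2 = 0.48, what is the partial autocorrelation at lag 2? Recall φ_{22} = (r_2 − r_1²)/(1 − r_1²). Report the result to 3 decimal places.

φ_{22} = (r_2 − r_1²) / (1 − r_1²)
r_1² = (0.788)² = 0.620944
Numerator = 0.48 − 0.6209 = -0.1409; denominator = 1 − 0.6209 = 0.3791
φ_{22} = -0.1409 / 0.3791 = -0.372

-0.372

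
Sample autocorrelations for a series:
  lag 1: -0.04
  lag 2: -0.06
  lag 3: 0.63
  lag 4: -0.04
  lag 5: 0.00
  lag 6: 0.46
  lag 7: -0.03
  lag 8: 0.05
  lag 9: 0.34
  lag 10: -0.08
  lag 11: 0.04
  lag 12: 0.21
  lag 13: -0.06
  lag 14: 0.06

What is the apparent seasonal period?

The largest autocorrelation is r_3 = 0.63, with weaker echoes at lags 6 (0.46), 9 (0.34) and 12 (0.21); the remaining lags stay at or below 0.06.
The dominant spike at lag 3 indicates a seasonal period of 3.

3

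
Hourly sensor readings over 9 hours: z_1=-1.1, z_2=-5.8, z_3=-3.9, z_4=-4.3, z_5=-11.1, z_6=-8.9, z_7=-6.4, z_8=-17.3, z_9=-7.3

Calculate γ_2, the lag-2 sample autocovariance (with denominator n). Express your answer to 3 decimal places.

Mean z̄ = (-1.1 − 5.8 − 3.9 − 4.3 − 11.1 − 8.9 − 6.4 − 17.3 − 7.3)/9 = -7.3444
Σ_{t=1}^{7}(z_t−z̄)(z_{t+2}−z̄) = 20.5205
γ_2 = 20.5205 / 9 = 2.280

2.280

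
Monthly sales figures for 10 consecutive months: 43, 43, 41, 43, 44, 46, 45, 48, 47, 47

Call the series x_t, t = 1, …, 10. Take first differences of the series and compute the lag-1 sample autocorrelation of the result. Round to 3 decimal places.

-0.449

First differences Δx: 0, -2, 2, 1, 2, -1, 3, -1, 0
Mean of differences = 0.4444
Numerator Σ(Δx_t−Δx̄)(Δx_{t+1}−Δx̄) = -9.9753
Denominator Σ(Δx_t−Δx̄)² = 22.2222
r_1(Δx) = -9.9753 / 22.2222 = -0.449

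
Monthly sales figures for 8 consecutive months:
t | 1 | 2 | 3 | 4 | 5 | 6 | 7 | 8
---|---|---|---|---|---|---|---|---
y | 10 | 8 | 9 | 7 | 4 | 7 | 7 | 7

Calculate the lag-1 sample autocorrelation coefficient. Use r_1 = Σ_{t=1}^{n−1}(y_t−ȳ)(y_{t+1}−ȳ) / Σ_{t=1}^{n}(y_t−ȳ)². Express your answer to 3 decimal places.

Mean ȳ = (10 + 8 + 9 + 7 + 4 + 7 + 7 + 7)/8 = 7.3750
Deviations from mean: 2.6250, 0.6250, 1.6250, -0.3750, -3.3750, -0.3750, -0.3750, -0.3750
Numerator Σ_{t=1}^{7}(y_t−ȳ)(y_{t+1}−ȳ) = 4.8594
Denominator Σ(y_t−ȳ)² = 21.8750
r_1 = 4.8594 / 21.8750 = 0.222

0.222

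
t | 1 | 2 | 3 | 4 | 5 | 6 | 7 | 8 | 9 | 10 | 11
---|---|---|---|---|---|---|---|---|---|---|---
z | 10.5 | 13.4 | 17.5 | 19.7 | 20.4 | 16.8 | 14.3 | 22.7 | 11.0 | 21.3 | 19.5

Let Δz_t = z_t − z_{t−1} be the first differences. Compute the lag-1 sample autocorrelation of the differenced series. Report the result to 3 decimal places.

-0.662

First differences Δz: 2.9, 4.1, 2.2, 0.7, -3.6, -2.5, 8.4, -11.7, 10.3, -1.8
Mean of differences = 0.9000
Numerator Σ(Δz_t−Δz̄)(Δz_{t+1}−Δz̄) = -237.3200
Denominator Σ(Δz_t−Δz̄)² = 358.4400
r_1(Δz) = -237.3200 / 358.4400 = -0.662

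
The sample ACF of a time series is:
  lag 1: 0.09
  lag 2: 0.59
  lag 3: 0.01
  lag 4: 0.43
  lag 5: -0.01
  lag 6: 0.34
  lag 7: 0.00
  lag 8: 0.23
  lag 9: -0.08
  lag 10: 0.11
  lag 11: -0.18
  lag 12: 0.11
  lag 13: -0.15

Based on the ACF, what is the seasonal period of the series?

2

The largest autocorrelation is r_2 = 0.59, with weaker echoes at lags 4 (0.43), 6 (0.34) and 8 (0.23); the remaining lags stay at or below 0.11.
The dominant spike at lag 2 indicates a seasonal period of 2.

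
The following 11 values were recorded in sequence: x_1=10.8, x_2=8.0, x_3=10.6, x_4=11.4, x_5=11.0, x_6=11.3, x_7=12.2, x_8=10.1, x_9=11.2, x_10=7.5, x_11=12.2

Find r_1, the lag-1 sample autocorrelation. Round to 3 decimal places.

Mean x̄ = (10.8 + 8.0 + 10.6 + 11.4 + 11.0 + 11.3 + 12.2 + 10.1 + 11.2 + 7.5 + 12.2)/11 = 10.5727
Numerator Σ_{t=1}^{10}(x_t−x̄)(x_{t+1}−x̄) = -6.7780
Denominator Σ(x_t−x̄)² = 23.4218
r_1 = -6.7780 / 23.4218 = -0.289

-0.289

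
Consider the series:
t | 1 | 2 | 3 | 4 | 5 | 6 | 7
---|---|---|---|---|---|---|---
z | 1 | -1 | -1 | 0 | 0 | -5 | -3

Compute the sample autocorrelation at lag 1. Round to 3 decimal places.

Mean z̄ = (1 − 1 − 1 + 0 + 0 − 5 − 3)/7 = -1.2857
Σ(z_t−z̄)(z_{t+1}−z̄) = (0.6531) + (0.0816) + (0.3673) + (1.6531) + (-4.7755) + (6.3673) = 4.3469
Denominator Σ(z_t−z̄)² = 25.4286
r_1 = 4.3469 / 25.4286 = 0.171

0.171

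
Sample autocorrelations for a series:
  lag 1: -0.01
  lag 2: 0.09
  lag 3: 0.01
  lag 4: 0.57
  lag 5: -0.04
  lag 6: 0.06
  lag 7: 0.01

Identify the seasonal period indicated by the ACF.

4

The largest autocorrelation is r_4 = 0.57; the remaining lags stay at or below 0.09.
The dominant spike at lag 4 indicates a seasonal period of 4.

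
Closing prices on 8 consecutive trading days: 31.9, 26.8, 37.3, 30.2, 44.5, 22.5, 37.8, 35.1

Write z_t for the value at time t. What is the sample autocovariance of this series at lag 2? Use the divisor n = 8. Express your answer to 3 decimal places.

Mean z̄ = (31.9 + 26.8 + 37.3 + 30.2 + 44.5 + 22.5 + 37.8 + 35.1)/8 = 33.2625
Σ_{t=1}^{6}(z_t−z̄)(z_{t+2}−z̄) = 123.8359
γ_2 = 123.8359 / 8 = 15.479

15.479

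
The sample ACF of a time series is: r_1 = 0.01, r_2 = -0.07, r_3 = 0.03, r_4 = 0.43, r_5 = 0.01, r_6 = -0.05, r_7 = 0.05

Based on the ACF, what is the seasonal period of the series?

The largest autocorrelation is r_4 = 0.43; the remaining lags stay at or below 0.05.
The dominant spike at lag 4 indicates a seasonal period of 4.

4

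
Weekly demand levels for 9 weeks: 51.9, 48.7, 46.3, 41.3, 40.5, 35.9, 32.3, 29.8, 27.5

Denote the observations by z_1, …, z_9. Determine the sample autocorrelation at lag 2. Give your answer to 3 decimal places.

Mean z̄ = (51.9 + 48.7 + 46.3 + 41.3 + 40.5 + 35.9 + 32.3 + 29.8 + 27.5)/9 = 39.3556
Σ(z_t−z̄)(z_{t+2}−z̄) = (87.1142) + (18.1698) + (7.9475) + (-6.7191) + (-8.0747) + (33.0198) + (83.6475) = 215.1049
Denominator Σ(z_t−z̄)² = 591.5822
r_2 = 215.1049 / 591.5822 = 0.364

0.364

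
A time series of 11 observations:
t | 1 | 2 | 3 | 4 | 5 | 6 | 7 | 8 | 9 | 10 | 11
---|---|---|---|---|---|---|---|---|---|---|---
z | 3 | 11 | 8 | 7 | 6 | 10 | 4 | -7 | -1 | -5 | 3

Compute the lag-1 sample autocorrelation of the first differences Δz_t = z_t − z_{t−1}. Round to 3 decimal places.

First differences Δz: 8, -3, -1, -1, 4, -6, -11, 6, -4, 8
Mean of differences = 0.0000
Numerator Σ(Δz_t−Δz̄)(Δz_{t+1}−Δz̄) = -104.0000
Denominator Σ(Δz_t−Δz̄)² = 364.0000
r_1(Δz) = -104.0000 / 364.0000 = -0.286

-0.286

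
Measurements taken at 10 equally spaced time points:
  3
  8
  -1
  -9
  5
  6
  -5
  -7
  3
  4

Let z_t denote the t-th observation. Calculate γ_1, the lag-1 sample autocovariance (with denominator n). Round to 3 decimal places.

0.551

Mean z̄ = (3 + 8 − 1 − 9 + 5 + 6 − 5 − 7 + 3 + 4)/10 = 0.7000
Σ_{t=1}^{9}(z_t−z̄)(z_{t+1}−z̄) = 5.5100
γ_1 = 5.5100 / 10 = 0.551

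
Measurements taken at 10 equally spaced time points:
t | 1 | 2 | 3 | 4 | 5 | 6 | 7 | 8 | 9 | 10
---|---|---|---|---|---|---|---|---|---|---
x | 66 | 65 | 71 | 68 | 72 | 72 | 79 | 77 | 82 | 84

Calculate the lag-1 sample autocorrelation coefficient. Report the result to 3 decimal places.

Mean x̄ = (66 + 65 + 71 + 68 + 72 + 72 + 79 + 77 + 82 + 84)/10 = 73.6000
Numerator Σ_{t=1}^{9}(x_t−x̄)(x_{t+1}−x̄) = 239.4400
Denominator Σ(x_t−x̄)² = 394.4000
r_1 = 239.4400 / 394.4000 = 0.607

0.607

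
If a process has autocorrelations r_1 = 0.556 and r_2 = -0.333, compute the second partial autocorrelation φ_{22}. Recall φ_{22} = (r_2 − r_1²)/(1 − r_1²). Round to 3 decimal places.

φ_{22} = (r_2 − r_1²) / (1 − r_1²)
r_1² = (0.556)² = 0.309136
Numerator = -0.333 − 0.3091 = -0.6421; denominator = 1 − 0.3091 = 0.6909
φ_{22} = -0.6421 / 0.6909 = -0.929

-0.929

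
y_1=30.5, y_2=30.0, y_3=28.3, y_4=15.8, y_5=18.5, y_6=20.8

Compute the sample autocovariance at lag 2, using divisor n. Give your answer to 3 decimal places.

-3.121

Mean ȳ = (30.5 + 30.0 + 28.3 + 15.8 + 18.5 + 20.8)/6 = 23.9833
Σ_{t=1}^{4}(y_t−ȳ)(y_{t+2}−ȳ) = -18.7256
γ_2 = -18.7256 / 6 = -3.121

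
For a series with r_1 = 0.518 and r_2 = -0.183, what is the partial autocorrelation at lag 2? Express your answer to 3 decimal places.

-0.617

φ_{22} = (r_2 − r_1²) / (1 − r_1²)
r_1² = (0.518)² = 0.268324
Numerator = -0.183 − 0.2683 = -0.4513; denominator = 1 − 0.2683 = 0.7317
φ_{22} = -0.4513 / 0.7317 = -0.617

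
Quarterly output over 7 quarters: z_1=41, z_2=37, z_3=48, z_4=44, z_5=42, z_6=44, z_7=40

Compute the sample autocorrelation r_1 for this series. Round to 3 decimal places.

-0.252

Mean z̄ = (41 + 37 + 48 + 44 + 42 + 44 + 40)/7 = 42.2857
Numerator Σ_{t=1}^{6}(z_t−z̄)(z_{t+1}−z̄) = -18.5102
Denominator Σ(z_t−z̄)² = 73.4286
r_1 = -18.5102 / 73.4286 = -0.252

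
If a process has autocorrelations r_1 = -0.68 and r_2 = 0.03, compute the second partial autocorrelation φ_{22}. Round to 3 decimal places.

-0.804

φ_{22} = (r_2 − r_1²) / (1 − r_1²)
r_1² = (-0.68)² = 0.4624
Numerator = 0.03 − 0.4624 = -0.4324; denominator = 1 − 0.4624 = 0.5376
φ_{22} = -0.4324 / 0.5376 = -0.804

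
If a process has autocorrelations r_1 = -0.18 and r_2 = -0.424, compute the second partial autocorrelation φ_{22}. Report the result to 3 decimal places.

-0.472

φ_{22} = (r_2 − r_1²) / (1 − r_1²)
r_1² = (-0.18)² = 0.0324
Numerator = -0.424 − 0.0324 = -0.4564; denominator = 1 − 0.0324 = 0.9676
φ_{22} = -0.4564 / 0.9676 = -0.472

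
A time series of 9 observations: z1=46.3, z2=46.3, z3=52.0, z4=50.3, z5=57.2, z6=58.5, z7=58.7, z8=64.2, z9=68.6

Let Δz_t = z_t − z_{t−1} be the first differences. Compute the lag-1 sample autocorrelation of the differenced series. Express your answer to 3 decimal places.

-0.617

First differences Δz: 0.0, 5.7, -1.7, 6.9, 1.3, 0.2, 5.5, 4.4
Mean of differences = 2.7875
Numerator Σ(Δz_t−Δz̄)(Δz_{t+1}−Δz̄) = -44.5564
Denominator Σ(Δz_t−Δz̄)² = 72.1688
r_1(Δz) = -44.5564 / 72.1688 = -0.617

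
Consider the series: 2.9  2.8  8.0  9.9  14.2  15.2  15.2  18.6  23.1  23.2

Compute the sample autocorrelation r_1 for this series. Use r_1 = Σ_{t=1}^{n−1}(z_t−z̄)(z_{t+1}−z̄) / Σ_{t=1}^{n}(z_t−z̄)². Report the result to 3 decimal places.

0.705

Mean z̄ = (2.9 + 2.8 + 8.0 + 9.9 + 14.2 + 15.2 + 15.2 + 18.6 + 23.1 + 23.2)/10 = 13.3100
Numerator Σ_{t=1}^{9}(z_t−z̄)(z_{t+1}−z̄) = 344.1539
Denominator Σ(z_t−z̄)² = 488.2290
r_1 = 344.1539 / 488.2290 = 0.705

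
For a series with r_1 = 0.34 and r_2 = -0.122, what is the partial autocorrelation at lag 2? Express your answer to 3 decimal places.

-0.269

φ_{22} = (r_2 − r_1²) / (1 − r_1²)
r_1² = (0.34)² = 0.1156
Numerator = -0.122 − 0.1156 = -0.2376; denominator = 1 − 0.1156 = 0.8844
φ_{22} = -0.2376 / 0.8844 = -0.269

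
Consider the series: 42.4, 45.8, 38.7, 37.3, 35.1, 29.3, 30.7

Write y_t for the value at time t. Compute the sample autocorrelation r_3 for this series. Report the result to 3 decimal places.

Mean ȳ = (42.4 + 45.8 + 38.7 + 37.3 + 35.1 + 29.3 + 30.7)/7 = 37.0429
Numerator Σ_{t=1}^{4}(y_t−ȳ)(y_{t+3}−ȳ) = -30.0984
Denominator Σ(y_t−ȳ)² = 212.1571
r_3 = -30.0984 / 212.1571 = -0.142

-0.142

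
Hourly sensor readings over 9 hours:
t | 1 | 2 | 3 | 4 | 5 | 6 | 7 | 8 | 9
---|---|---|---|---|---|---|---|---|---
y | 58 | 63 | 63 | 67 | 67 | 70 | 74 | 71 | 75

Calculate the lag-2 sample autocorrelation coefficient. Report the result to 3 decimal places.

Mean ȳ = (58 + 63 + 63 + 67 + 67 + 70 + 74 + 71 + 75)/9 = 67.5556
Σ(y_t−ȳ)(y_{t+2}−ȳ) = (43.5309) + (2.5309) + (2.5309) + (-1.3580) + (-3.5802) + (8.4198) + (47.9753) = 100.0494
Denominator Σ(y_t−ȳ)² = 248.2222
r_2 = 100.0494 / 248.2222 = 0.403

0.403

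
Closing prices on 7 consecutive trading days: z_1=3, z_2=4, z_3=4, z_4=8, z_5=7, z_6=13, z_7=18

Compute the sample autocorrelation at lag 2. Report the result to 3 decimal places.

Mean z̄ = (3 + 4 + 4 + 8 + 7 + 13 + 18)/7 = 8.1429
Σ(z_t−z̄)(z_{t+2}−z̄) = (21.3061) + (0.5918) + (4.7347) + (-0.6939) + (-11.2653) = 14.6735
Denominator Σ(z_t−z̄)² = 182.8571
r_2 = 14.6735 / 182.8571 = 0.080

0.080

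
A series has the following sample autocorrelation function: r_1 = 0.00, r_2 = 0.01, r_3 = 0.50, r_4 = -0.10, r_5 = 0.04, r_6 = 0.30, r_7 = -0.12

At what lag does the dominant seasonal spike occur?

3

The largest autocorrelation is r_3 = 0.50, with a weaker echo at lag 6 (0.30); the remaining lags stay at or below 0.04.
The dominant spike at lag 3 indicates a seasonal period of 3.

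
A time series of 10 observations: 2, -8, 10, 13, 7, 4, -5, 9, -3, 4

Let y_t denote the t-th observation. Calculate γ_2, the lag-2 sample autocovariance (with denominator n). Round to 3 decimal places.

Mean ȳ = (2 − 8 + 10 + 13 + 7 + 4 − 5 + 9 − 3 + 4)/10 = 3.3000
Σ_{t=1}^{8}(y_t−ȳ)(y_{t+2}−ȳ) = -57.1800
γ_2 = -57.1800 / 10 = -5.718

-5.718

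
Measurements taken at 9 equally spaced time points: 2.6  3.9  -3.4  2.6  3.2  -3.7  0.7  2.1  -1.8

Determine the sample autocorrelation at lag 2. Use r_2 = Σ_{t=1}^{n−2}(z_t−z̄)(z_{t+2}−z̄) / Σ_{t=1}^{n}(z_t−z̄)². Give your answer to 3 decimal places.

-0.390

Mean z̄ = (2.6 + 3.9 − 3.4 + 2.6 + 3.2 − 3.7 + 0.7 + 2.1 − 1.8)/9 = 0.6889
Σ(z_t−z̄)(z_{t+2}−z̄) = (-7.8143) + (6.1368) + (-10.2677) + (-8.3877) + (0.0279) + (-6.1932) + (-0.0277) = -26.5258
Denominator Σ(z_t−z̄)² = 68.0889
r_2 = -26.5258 / 68.0889 = -0.390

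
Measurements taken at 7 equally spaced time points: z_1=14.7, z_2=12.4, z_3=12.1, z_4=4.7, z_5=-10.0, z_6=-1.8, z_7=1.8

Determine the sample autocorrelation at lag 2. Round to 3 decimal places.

0.018

Mean z̄ = (14.7 + 12.4 + 12.1 + 4.7 − 10.0 − 1.8 + 1.8)/7 = 4.8429
Deviations from mean: 9.8571, 7.5571, 7.2571, -0.1429, -14.8429, -6.6429, -3.0429
Numerator Σ_{t=1}^{5}(z_t−z̄)(z_{t+2}−z̄) = 8.8520
Denominator Σ(z_t−z̄)² = 480.6571
r_2 = 8.8520 / 480.6571 = 0.018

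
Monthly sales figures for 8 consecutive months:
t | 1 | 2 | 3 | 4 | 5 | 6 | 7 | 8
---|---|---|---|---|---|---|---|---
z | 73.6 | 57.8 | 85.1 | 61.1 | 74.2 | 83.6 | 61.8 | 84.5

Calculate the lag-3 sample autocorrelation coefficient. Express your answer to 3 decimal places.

0.277

Mean z̄ = (73.6 + 57.8 + 85.1 + 61.1 + 74.2 + 83.6 + 61.8 + 84.5)/8 = 72.7125
Deviations from mean: 0.8875, -14.9125, 12.3875, -11.6125, 1.4875, 10.8875, -10.9125, 11.7875
Σ(z_t−z̄)(z_{t+3}−z̄) = (-10.3061) + (-22.1823) + (134.8689) + (126.7214) + (17.5339) = 246.6358
Denominator Σ(z_t−z̄)² = 890.2488
r_3 = 246.6358 / 890.2488 = 0.277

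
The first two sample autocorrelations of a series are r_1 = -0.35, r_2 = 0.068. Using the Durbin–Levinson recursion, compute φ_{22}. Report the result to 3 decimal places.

φ_{22} = (r_2 − r_1²) / (1 − r_1²)
r_1² = (-0.35)² = 0.1225
Numerator = 0.068 − 0.1225 = -0.0545; denominator = 1 − 0.1225 = 0.8775
φ_{22} = -0.0545 / 0.8775 = -0.062

-0.062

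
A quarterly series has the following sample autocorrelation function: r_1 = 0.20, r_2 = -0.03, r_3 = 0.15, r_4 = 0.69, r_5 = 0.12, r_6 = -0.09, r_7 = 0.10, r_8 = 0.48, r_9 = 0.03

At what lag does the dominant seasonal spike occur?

The largest autocorrelation is r_4 = 0.69, with a weaker echo at lag 8 (0.48); the remaining lags stay at or below 0.20.
The dominant spike at lag 4 indicates a seasonal period of 4.

4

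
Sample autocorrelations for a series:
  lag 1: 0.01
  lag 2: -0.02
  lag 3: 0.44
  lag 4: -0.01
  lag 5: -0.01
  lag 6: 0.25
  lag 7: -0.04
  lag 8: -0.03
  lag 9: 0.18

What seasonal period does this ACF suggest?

3

The largest autocorrelation is r_3 = 0.44, with weaker echoes at lags 6 (0.25) and 9 (0.18); the remaining lags stay at or below 0.01.
The dominant spike at lag 3 indicates a seasonal period of 3.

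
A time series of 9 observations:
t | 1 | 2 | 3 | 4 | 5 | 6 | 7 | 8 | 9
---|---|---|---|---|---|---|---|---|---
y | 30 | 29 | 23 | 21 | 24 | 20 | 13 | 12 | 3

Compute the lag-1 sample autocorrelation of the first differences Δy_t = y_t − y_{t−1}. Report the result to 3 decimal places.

-0.234

First differences Δy: -1, -6, -2, 3, -4, -7, -1, -9
Mean of differences = -3.3750
Numerator Σ(Δy_t−Δȳ)(Δy_{t+1}−Δȳ) = -24.7656
Denominator Σ(Δy_t−Δȳ)² = 105.8750
r_1(Δy) = -24.7656 / 105.8750 = -0.234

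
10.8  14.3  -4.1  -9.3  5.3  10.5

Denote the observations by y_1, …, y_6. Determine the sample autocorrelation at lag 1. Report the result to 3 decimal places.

Mean ȳ = (10.8 + 14.3 − 4.1 − 9.3 + 5.3 + 10.5)/6 = 4.5833
Deviations from mean: 6.2167, 9.7167, -8.6833, -13.8833, 0.7167, 5.9167
Numerator Σ_{t=1}^{5}(y_t−ȳ)(y_{t+1}−ȳ) = 90.8764
Denominator Σ(y_t−ȳ)² = 436.7283
r_1 = 90.8764 / 436.7283 = 0.208

0.208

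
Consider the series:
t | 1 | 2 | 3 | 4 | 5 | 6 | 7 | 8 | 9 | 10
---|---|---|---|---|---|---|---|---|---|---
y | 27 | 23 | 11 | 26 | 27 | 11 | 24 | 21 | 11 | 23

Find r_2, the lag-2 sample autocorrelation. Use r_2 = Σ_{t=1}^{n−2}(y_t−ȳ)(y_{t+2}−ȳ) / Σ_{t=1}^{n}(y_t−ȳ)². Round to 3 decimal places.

-0.430

Mean ȳ = (27 + 23 + 11 + 26 + 27 + 11 + 24 + 21 + 11 + 23)/10 = 20.4000
Numerator Σ_{t=1}^{8}(y_t−ȳ)(y_{t+2}−ȳ) = -176.3200
Denominator Σ(y_t−ȳ)² = 410.4000
r_2 = -176.3200 / 410.4000 = -0.430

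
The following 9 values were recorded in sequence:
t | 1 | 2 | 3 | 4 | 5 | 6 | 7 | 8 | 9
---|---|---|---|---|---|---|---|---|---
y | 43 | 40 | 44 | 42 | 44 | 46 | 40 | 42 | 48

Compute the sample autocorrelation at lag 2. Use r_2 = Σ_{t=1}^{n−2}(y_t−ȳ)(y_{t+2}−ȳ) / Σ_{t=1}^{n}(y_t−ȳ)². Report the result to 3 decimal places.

-0.366

Mean ȳ = (43 + 40 + 44 + 42 + 44 + 46 + 40 + 42 + 48)/9 = 43.2222
Numerator Σ_{t=1}^{7}(y_t−ȳ)(y_{t+2}−ȳ) = -20.3210
Denominator Σ(y_t−ȳ)² = 55.5556
r_2 = -20.3210 / 55.5556 = -0.366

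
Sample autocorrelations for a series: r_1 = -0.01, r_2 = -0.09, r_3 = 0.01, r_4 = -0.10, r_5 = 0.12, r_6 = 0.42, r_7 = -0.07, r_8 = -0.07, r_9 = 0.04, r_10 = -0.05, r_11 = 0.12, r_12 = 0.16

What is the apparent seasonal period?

6

The largest autocorrelation is r_6 = 0.42, with a weaker echo at lag 12 (0.16); the remaining lags stay at or below 0.12.
The dominant spike at lag 6 indicates a seasonal period of 6.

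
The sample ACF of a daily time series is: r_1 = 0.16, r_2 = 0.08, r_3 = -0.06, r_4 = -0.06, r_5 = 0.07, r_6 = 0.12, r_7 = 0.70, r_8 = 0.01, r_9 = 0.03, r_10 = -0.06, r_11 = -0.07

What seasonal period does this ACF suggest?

The largest autocorrelation is r_7 = 0.70; the remaining lags stay at or below 0.16.
The dominant spike at lag 7 indicates a seasonal period of 7.

7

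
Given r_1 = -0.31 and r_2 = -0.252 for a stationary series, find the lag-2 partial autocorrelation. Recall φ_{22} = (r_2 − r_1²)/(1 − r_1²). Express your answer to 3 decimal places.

-0.385

φ_{22} = (r_2 − r_1²) / (1 − r_1²)
r_1² = (-0.31)² = 0.0961
Numerator = -0.252 − 0.0961 = -0.3481; denominator = 1 − 0.0961 = 0.9039
φ_{22} = -0.3481 / 0.9039 = -0.385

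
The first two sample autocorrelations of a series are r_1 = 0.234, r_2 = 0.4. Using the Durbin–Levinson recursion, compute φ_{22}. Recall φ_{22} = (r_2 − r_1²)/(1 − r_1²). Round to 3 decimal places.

0.365

φ_{22} = (r_2 − r_1²) / (1 − r_1²)
r_1² = (0.234)² = 0.054756
Numerator = 0.4 − 0.0548 = 0.3452; denominator = 1 − 0.0548 = 0.9452
φ_{22} = 0.3452 / 0.9452 = 0.365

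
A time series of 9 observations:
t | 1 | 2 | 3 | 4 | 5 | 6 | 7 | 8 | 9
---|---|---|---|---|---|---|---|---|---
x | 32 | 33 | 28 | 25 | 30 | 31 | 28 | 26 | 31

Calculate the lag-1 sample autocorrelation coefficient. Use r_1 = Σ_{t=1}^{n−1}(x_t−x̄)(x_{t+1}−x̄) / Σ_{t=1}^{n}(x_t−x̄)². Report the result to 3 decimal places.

Mean x̄ = (32 + 33 + 28 + 25 + 30 + 31 + 28 + 26 + 31)/9 = 29.3333
Numerator Σ_{t=1}^{8}(x_t−x̄)(x_{t+1}−x̄) = 5.5556
Denominator Σ(x_t−x̄)² = 60.0000
r_1 = 5.5556 / 60.0000 = 0.093

0.093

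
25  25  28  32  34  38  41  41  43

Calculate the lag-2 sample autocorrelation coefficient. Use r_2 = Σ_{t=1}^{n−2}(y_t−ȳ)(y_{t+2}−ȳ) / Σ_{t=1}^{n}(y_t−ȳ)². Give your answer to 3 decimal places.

Mean ȳ = (25 + 25 + 28 + 32 + 34 + 38 + 41 + 41 + 43)/9 = 34.1111
Numerator Σ_{t=1}^{7}(y_t−ȳ)(y_{t+2}−ȳ) = 154.6420
Denominator Σ(y_t−ȳ)² = 396.8889
r_2 = 154.6420 / 396.8889 = 0.390

0.390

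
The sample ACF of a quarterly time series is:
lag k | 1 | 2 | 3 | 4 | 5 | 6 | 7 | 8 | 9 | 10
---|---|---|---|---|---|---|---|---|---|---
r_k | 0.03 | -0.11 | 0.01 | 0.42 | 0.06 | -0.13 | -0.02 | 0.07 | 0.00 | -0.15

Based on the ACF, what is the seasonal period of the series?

The largest autocorrelation is r_4 = 0.42; the remaining lags stay at or below 0.07.
The dominant spike at lag 4 indicates a seasonal period of 4.

4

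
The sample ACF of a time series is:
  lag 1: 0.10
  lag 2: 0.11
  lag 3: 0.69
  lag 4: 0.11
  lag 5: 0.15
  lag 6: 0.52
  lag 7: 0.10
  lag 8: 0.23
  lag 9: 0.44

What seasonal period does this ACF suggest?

3

The largest autocorrelation is r_3 = 0.69, with weaker echoes at lags 6 (0.52) and 9 (0.44); the remaining lags stay at or below 0.23.
The dominant spike at lag 3 indicates a seasonal period of 3.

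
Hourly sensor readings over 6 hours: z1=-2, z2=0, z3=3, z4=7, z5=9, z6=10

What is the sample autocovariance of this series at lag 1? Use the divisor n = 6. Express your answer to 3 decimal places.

Mean z̄ = (-2 + 0 + 3 + 7 + 9 + 10)/6 = 4.5000
Deviations: -6.5000, -4.5000, -1.5000, 2.5000, 4.5000, 5.5000
Σ_{t=1}^{5}(z_t−z̄)(z_{t+1}−z̄) = 68.2500
γ_1 = 68.2500 / 6 = 11.375

11.375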